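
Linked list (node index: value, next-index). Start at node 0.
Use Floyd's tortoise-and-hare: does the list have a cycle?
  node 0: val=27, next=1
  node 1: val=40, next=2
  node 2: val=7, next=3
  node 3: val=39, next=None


Floyd's tortoise (slow, +1) and hare (fast, +2):
  init: slow=0, fast=0
  step 1: slow=1, fast=2
  step 2: fast 2->3->None, no cycle

Cycle: no


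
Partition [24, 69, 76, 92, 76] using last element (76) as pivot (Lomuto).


Pivot: 76
  24 <= 76: advance i (no swap)
  69 <= 76: advance i (no swap)
  76 <= 76: advance i (no swap)
Place pivot at 3: [24, 69, 76, 76, 92]

Partitioned: [24, 69, 76, 76, 92]


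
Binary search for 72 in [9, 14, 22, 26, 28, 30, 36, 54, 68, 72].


Step 1: lo=0, hi=9, mid=4, val=28
Step 2: lo=5, hi=9, mid=7, val=54
Step 3: lo=8, hi=9, mid=8, val=68
Step 4: lo=9, hi=9, mid=9, val=72

Found at index 9


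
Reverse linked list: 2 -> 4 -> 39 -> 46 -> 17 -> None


Step 1: curr=2, set curr.next=prev(None) | reversed so far: 2
Step 2: curr=4, set curr.next=prev(2) | reversed so far: 4 -> 2
Step 3: curr=39, set curr.next=prev(4) | reversed so far: 39 -> 4 -> 2
Step 4: curr=46, set curr.next=prev(39) | reversed so far: 46 -> 39 -> 4 -> 2
Step 5: curr=17, set curr.next=prev(46) | reversed so far: 17 -> 46 -> 39 -> 4 -> 2

17 -> 46 -> 39 -> 4 -> 2 -> None


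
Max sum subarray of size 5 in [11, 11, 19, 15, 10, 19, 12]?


[0:5]: 66
[1:6]: 74
[2:7]: 75

Max: 75 at [2:7]


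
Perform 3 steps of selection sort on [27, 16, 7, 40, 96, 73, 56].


Initial: [27, 16, 7, 40, 96, 73, 56]
Step 1: min=7 at 2
  Swap: [7, 16, 27, 40, 96, 73, 56]
Step 2: min=16 at 1
  Swap: [7, 16, 27, 40, 96, 73, 56]
Step 3: min=27 at 2
  Swap: [7, 16, 27, 40, 96, 73, 56]

After 3 steps: [7, 16, 27, 40, 96, 73, 56]


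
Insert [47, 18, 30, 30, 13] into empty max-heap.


Insert 47: [47]
Insert 18: [47, 18]
Insert 30: [47, 18, 30]
Insert 30: [47, 30, 30, 18]
Insert 13: [47, 30, 30, 18, 13]

Final heap: [47, 30, 30, 18, 13]


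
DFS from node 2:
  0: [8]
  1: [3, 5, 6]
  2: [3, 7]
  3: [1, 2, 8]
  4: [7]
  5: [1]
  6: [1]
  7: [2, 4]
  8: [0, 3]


Visit 2, push [7, 3]
Visit 3, push [8, 1]
Visit 1, push [6, 5]
Visit 5, push []
Visit 6, push []
Visit 8, push [0]
Visit 0, push []
Visit 7, push [4]
Visit 4, push []

DFS order: [2, 3, 1, 5, 6, 8, 0, 7, 4]


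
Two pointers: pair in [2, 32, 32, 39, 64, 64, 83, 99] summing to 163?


lo=0(2)+hi=7(99)=101
lo=1(32)+hi=7(99)=131
lo=2(32)+hi=7(99)=131
lo=3(39)+hi=7(99)=138
lo=4(64)+hi=7(99)=163

Yes: 64+99=163


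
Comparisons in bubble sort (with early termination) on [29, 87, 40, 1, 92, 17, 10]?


Algorithm: bubble sort (with early termination)
Input: [29, 87, 40, 1, 92, 17, 10]
Sorted: [1, 10, 17, 29, 40, 87, 92]

21


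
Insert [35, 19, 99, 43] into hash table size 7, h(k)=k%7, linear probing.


Insert 35: h=0 -> slot 0
Insert 19: h=5 -> slot 5
Insert 99: h=1 -> slot 1
Insert 43: h=1, 1 probes -> slot 2

Table: [35, 99, 43, None, None, 19, None]


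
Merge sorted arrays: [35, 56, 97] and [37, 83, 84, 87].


Take 35 from A
Take 37 from B
Take 56 from A
Take 83 from B
Take 84 from B
Take 87 from B

Merged: [35, 37, 56, 83, 84, 87, 97]


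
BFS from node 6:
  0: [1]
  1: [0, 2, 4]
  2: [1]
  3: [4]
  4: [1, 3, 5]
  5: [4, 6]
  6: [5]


Visit 6, enqueue [5]
Visit 5, enqueue [4]
Visit 4, enqueue [1, 3]
Visit 1, enqueue [0, 2]
Visit 3, enqueue []
Visit 0, enqueue []
Visit 2, enqueue []

BFS order: [6, 5, 4, 1, 3, 0, 2]


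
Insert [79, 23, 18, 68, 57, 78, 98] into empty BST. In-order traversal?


Insert 79: root
Insert 23: L from 79
Insert 18: L from 79 -> L from 23
Insert 68: L from 79 -> R from 23
Insert 57: L from 79 -> R from 23 -> L from 68
Insert 78: L from 79 -> R from 23 -> R from 68
Insert 98: R from 79

In-order: [18, 23, 57, 68, 78, 79, 98]


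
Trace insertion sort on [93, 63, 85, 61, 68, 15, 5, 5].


Initial: [93, 63, 85, 61, 68, 15, 5, 5]
Insert 63: [63, 93, 85, 61, 68, 15, 5, 5]
Insert 85: [63, 85, 93, 61, 68, 15, 5, 5]
Insert 61: [61, 63, 85, 93, 68, 15, 5, 5]
Insert 68: [61, 63, 68, 85, 93, 15, 5, 5]
Insert 15: [15, 61, 63, 68, 85, 93, 5, 5]
Insert 5: [5, 15, 61, 63, 68, 85, 93, 5]
Insert 5: [5, 5, 15, 61, 63, 68, 85, 93]

Sorted: [5, 5, 15, 61, 63, 68, 85, 93]


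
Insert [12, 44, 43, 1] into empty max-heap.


Insert 12: [12]
Insert 44: [44, 12]
Insert 43: [44, 12, 43]
Insert 1: [44, 12, 43, 1]

Final heap: [44, 12, 43, 1]


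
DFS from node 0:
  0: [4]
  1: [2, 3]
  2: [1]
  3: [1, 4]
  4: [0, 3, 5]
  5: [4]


Visit 0, push [4]
Visit 4, push [5, 3]
Visit 3, push [1]
Visit 1, push [2]
Visit 2, push []
Visit 5, push []

DFS order: [0, 4, 3, 1, 2, 5]


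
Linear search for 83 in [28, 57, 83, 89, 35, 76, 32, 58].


i=0: 28!=83
i=1: 57!=83
i=2: 83==83 found!

Found at 2, 3 comps


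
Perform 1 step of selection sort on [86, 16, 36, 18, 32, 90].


Initial: [86, 16, 36, 18, 32, 90]
Step 1: min=16 at 1
  Swap: [16, 86, 36, 18, 32, 90]

After 1 step: [16, 86, 36, 18, 32, 90]


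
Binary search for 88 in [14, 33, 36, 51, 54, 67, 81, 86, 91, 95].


Step 1: lo=0, hi=9, mid=4, val=54
Step 2: lo=5, hi=9, mid=7, val=86
Step 3: lo=8, hi=9, mid=8, val=91

Not found


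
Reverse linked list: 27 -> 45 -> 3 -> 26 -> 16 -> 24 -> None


Step 1: curr=27, set curr.next=prev(None) | reversed so far: 27
Step 2: curr=45, set curr.next=prev(27) | reversed so far: 45 -> 27
Step 3: curr=3, set curr.next=prev(45) | reversed so far: 3 -> 45 -> 27
Step 4: curr=26, set curr.next=prev(3) | reversed so far: 26 -> 3 -> 45 -> 27
Step 5: curr=16, set curr.next=prev(26) | reversed so far: 16 -> 26 -> 3 -> 45 -> 27
Step 6: curr=24, set curr.next=prev(16) | reversed so far: 24 -> 16 -> 26 -> 3 -> 45 -> 27

24 -> 16 -> 26 -> 3 -> 45 -> 27 -> None


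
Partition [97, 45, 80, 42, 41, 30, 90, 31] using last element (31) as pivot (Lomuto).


Pivot: 31
  30 <= 31: swap -> [30, 45, 80, 42, 41, 97, 90, 31]
Place pivot at 1: [30, 31, 80, 42, 41, 97, 90, 45]

Partitioned: [30, 31, 80, 42, 41, 97, 90, 45]


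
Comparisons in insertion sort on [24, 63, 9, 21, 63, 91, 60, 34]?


Algorithm: insertion sort
Input: [24, 63, 9, 21, 63, 91, 60, 34]
Sorted: [9, 21, 24, 34, 60, 63, 63, 91]

17


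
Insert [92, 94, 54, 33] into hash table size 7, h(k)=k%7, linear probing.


Insert 92: h=1 -> slot 1
Insert 94: h=3 -> slot 3
Insert 54: h=5 -> slot 5
Insert 33: h=5, 1 probes -> slot 6

Table: [None, 92, None, 94, None, 54, 33]


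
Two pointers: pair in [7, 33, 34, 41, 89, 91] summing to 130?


lo=0(7)+hi=5(91)=98
lo=1(33)+hi=5(91)=124
lo=2(34)+hi=5(91)=125
lo=3(41)+hi=5(91)=132
lo=3(41)+hi=4(89)=130

Yes: 41+89=130


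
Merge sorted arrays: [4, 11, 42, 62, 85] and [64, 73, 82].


Take 4 from A
Take 11 from A
Take 42 from A
Take 62 from A
Take 64 from B
Take 73 from B
Take 82 from B

Merged: [4, 11, 42, 62, 64, 73, 82, 85]


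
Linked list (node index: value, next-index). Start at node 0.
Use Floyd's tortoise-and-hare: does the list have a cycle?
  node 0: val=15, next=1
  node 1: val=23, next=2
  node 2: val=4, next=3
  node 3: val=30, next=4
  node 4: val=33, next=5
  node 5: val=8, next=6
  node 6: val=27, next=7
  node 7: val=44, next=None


Floyd's tortoise (slow, +1) and hare (fast, +2):
  init: slow=0, fast=0
  step 1: slow=1, fast=2
  step 2: slow=2, fast=4
  step 3: slow=3, fast=6
  step 4: fast 6->7->None, no cycle

Cycle: no


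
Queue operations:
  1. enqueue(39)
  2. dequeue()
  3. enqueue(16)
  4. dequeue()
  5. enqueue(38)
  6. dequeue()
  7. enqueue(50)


enqueue(39) -> [39]
dequeue()->39, []
enqueue(16) -> [16]
dequeue()->16, []
enqueue(38) -> [38]
dequeue()->38, []
enqueue(50) -> [50]

Final queue: [50]


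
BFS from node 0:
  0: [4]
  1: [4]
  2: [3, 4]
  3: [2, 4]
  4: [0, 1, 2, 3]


Visit 0, enqueue [4]
Visit 4, enqueue [1, 2, 3]
Visit 1, enqueue []
Visit 2, enqueue []
Visit 3, enqueue []

BFS order: [0, 4, 1, 2, 3]


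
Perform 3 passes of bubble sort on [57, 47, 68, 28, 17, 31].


Initial: [57, 47, 68, 28, 17, 31]
Pass 1: [47, 57, 28, 17, 31, 68] (4 swaps)
Pass 2: [47, 28, 17, 31, 57, 68] (3 swaps)
Pass 3: [28, 17, 31, 47, 57, 68] (3 swaps)

After 3 passes: [28, 17, 31, 47, 57, 68]


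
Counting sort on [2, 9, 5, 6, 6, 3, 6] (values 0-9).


Input: [2, 9, 5, 6, 6, 3, 6]
Counts: [0, 0, 1, 1, 0, 1, 3, 0, 0, 1]

Sorted: [2, 3, 5, 6, 6, 6, 9]


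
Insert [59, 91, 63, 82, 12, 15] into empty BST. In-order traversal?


Insert 59: root
Insert 91: R from 59
Insert 63: R from 59 -> L from 91
Insert 82: R from 59 -> L from 91 -> R from 63
Insert 12: L from 59
Insert 15: L from 59 -> R from 12

In-order: [12, 15, 59, 63, 82, 91]


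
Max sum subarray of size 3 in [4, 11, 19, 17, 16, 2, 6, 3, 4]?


[0:3]: 34
[1:4]: 47
[2:5]: 52
[3:6]: 35
[4:7]: 24
[5:8]: 11
[6:9]: 13

Max: 52 at [2:5]


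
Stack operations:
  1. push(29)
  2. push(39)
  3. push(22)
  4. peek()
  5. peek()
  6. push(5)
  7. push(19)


push(29) -> [29]
push(39) -> [29, 39]
push(22) -> [29, 39, 22]
peek()->22
peek()->22
push(5) -> [29, 39, 22, 5]
push(19) -> [29, 39, 22, 5, 19]

Final stack: [29, 39, 22, 5, 19]


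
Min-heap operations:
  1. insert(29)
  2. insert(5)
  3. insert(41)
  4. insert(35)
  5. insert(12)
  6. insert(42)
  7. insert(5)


insert(29) -> [29]
insert(5) -> [5, 29]
insert(41) -> [5, 29, 41]
insert(35) -> [5, 29, 41, 35]
insert(12) -> [5, 12, 41, 35, 29]
insert(42) -> [5, 12, 41, 35, 29, 42]
insert(5) -> [5, 12, 5, 35, 29, 42, 41]

Final heap: [5, 12, 5, 35, 29, 42, 41]


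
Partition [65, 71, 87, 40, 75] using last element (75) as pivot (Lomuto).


Pivot: 75
  65 <= 75: advance i (no swap)
  71 <= 75: advance i (no swap)
  40 <= 75: swap -> [65, 71, 40, 87, 75]
Place pivot at 3: [65, 71, 40, 75, 87]

Partitioned: [65, 71, 40, 75, 87]


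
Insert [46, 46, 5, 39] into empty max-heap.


Insert 46: [46]
Insert 46: [46, 46]
Insert 5: [46, 46, 5]
Insert 39: [46, 46, 5, 39]

Final heap: [46, 46, 5, 39]


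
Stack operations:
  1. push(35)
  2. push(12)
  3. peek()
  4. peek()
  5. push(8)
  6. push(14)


push(35) -> [35]
push(12) -> [35, 12]
peek()->12
peek()->12
push(8) -> [35, 12, 8]
push(14) -> [35, 12, 8, 14]

Final stack: [35, 12, 8, 14]


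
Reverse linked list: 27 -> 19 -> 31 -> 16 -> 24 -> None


Step 1: curr=27, set curr.next=prev(None) | reversed so far: 27
Step 2: curr=19, set curr.next=prev(27) | reversed so far: 19 -> 27
Step 3: curr=31, set curr.next=prev(19) | reversed so far: 31 -> 19 -> 27
Step 4: curr=16, set curr.next=prev(31) | reversed so far: 16 -> 31 -> 19 -> 27
Step 5: curr=24, set curr.next=prev(16) | reversed so far: 24 -> 16 -> 31 -> 19 -> 27

24 -> 16 -> 31 -> 19 -> 27 -> None


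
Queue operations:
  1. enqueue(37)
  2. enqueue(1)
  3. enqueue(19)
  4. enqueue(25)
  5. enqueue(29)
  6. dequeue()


enqueue(37) -> [37]
enqueue(1) -> [37, 1]
enqueue(19) -> [37, 1, 19]
enqueue(25) -> [37, 1, 19, 25]
enqueue(29) -> [37, 1, 19, 25, 29]
dequeue()->37, [1, 19, 25, 29]

Final queue: [1, 19, 25, 29]


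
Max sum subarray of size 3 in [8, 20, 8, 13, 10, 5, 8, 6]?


[0:3]: 36
[1:4]: 41
[2:5]: 31
[3:6]: 28
[4:7]: 23
[5:8]: 19

Max: 41 at [1:4]


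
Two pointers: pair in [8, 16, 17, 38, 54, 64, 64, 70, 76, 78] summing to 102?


lo=0(8)+hi=9(78)=86
lo=1(16)+hi=9(78)=94
lo=2(17)+hi=9(78)=95
lo=3(38)+hi=9(78)=116
lo=3(38)+hi=8(76)=114
lo=3(38)+hi=7(70)=108
lo=3(38)+hi=6(64)=102

Yes: 38+64=102


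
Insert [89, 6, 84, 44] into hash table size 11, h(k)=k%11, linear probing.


Insert 89: h=1 -> slot 1
Insert 6: h=6 -> slot 6
Insert 84: h=7 -> slot 7
Insert 44: h=0 -> slot 0

Table: [44, 89, None, None, None, None, 6, 84, None, None, None]


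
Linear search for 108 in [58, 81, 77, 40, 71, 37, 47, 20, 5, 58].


i=0: 58!=108
i=1: 81!=108
i=2: 77!=108
i=3: 40!=108
i=4: 71!=108
i=5: 37!=108
i=6: 47!=108
i=7: 20!=108
i=8: 5!=108
i=9: 58!=108

Not found, 10 comps


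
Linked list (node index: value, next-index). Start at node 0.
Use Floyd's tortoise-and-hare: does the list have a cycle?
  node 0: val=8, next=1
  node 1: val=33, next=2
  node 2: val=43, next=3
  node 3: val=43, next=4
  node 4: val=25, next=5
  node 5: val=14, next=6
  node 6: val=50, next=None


Floyd's tortoise (slow, +1) and hare (fast, +2):
  init: slow=0, fast=0
  step 1: slow=1, fast=2
  step 2: slow=2, fast=4
  step 3: slow=3, fast=6
  step 4: fast -> None, no cycle

Cycle: no


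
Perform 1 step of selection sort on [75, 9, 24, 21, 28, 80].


Initial: [75, 9, 24, 21, 28, 80]
Step 1: min=9 at 1
  Swap: [9, 75, 24, 21, 28, 80]

After 1 step: [9, 75, 24, 21, 28, 80]


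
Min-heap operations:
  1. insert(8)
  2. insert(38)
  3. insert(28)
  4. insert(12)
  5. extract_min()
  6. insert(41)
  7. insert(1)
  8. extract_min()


insert(8) -> [8]
insert(38) -> [8, 38]
insert(28) -> [8, 38, 28]
insert(12) -> [8, 12, 28, 38]
extract_min()->8, [12, 38, 28]
insert(41) -> [12, 38, 28, 41]
insert(1) -> [1, 12, 28, 41, 38]
extract_min()->1, [12, 38, 28, 41]

Final heap: [12, 38, 28, 41]


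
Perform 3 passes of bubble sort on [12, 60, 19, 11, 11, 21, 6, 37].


Initial: [12, 60, 19, 11, 11, 21, 6, 37]
Pass 1: [12, 19, 11, 11, 21, 6, 37, 60] (6 swaps)
Pass 2: [12, 11, 11, 19, 6, 21, 37, 60] (3 swaps)
Pass 3: [11, 11, 12, 6, 19, 21, 37, 60] (3 swaps)

After 3 passes: [11, 11, 12, 6, 19, 21, 37, 60]


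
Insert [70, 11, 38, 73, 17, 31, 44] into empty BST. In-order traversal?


Insert 70: root
Insert 11: L from 70
Insert 38: L from 70 -> R from 11
Insert 73: R from 70
Insert 17: L from 70 -> R from 11 -> L from 38
Insert 31: L from 70 -> R from 11 -> L from 38 -> R from 17
Insert 44: L from 70 -> R from 11 -> R from 38

In-order: [11, 17, 31, 38, 44, 70, 73]


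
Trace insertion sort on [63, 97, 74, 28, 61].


Initial: [63, 97, 74, 28, 61]
Insert 97: [63, 97, 74, 28, 61]
Insert 74: [63, 74, 97, 28, 61]
Insert 28: [28, 63, 74, 97, 61]
Insert 61: [28, 61, 63, 74, 97]

Sorted: [28, 61, 63, 74, 97]


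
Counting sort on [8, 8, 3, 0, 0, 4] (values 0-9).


Input: [8, 8, 3, 0, 0, 4]
Counts: [2, 0, 0, 1, 1, 0, 0, 0, 2, 0]

Sorted: [0, 0, 3, 4, 8, 8]


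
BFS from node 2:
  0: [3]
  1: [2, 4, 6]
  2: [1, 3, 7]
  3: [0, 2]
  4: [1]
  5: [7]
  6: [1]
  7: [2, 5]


Visit 2, enqueue [1, 3, 7]
Visit 1, enqueue [4, 6]
Visit 3, enqueue [0]
Visit 7, enqueue [5]
Visit 4, enqueue []
Visit 6, enqueue []
Visit 0, enqueue []
Visit 5, enqueue []

BFS order: [2, 1, 3, 7, 4, 6, 0, 5]


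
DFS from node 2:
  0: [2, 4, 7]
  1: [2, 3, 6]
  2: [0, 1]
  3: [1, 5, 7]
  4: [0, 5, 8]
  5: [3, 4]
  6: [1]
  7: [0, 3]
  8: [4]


Visit 2, push [1, 0]
Visit 0, push [7, 4]
Visit 4, push [8, 5]
Visit 5, push [3]
Visit 3, push [7, 1]
Visit 1, push [6]
Visit 6, push []
Visit 7, push []
Visit 8, push []

DFS order: [2, 0, 4, 5, 3, 1, 6, 7, 8]


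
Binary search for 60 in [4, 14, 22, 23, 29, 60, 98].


Step 1: lo=0, hi=6, mid=3, val=23
Step 2: lo=4, hi=6, mid=5, val=60

Found at index 5


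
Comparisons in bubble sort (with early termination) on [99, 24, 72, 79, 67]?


Algorithm: bubble sort (with early termination)
Input: [99, 24, 72, 79, 67]
Sorted: [24, 67, 72, 79, 99]

10


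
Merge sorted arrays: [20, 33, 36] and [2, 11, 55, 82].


Take 2 from B
Take 11 from B
Take 20 from A
Take 33 from A
Take 36 from A

Merged: [2, 11, 20, 33, 36, 55, 82]


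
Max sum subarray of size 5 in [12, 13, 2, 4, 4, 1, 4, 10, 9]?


[0:5]: 35
[1:6]: 24
[2:7]: 15
[3:8]: 23
[4:9]: 28

Max: 35 at [0:5]


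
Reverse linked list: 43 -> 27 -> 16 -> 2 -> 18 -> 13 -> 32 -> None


Step 1: curr=43, set curr.next=prev(None) | reversed so far: 43
Step 2: curr=27, set curr.next=prev(43) | reversed so far: 27 -> 43
Step 3: curr=16, set curr.next=prev(27) | reversed so far: 16 -> 27 -> 43
Step 4: curr=2, set curr.next=prev(16) | reversed so far: 2 -> 16 -> 27 -> 43
Step 5: curr=18, set curr.next=prev(2) | reversed so far: 18 -> 2 -> 16 -> 27 -> 43
Step 6: curr=13, set curr.next=prev(18) | reversed so far: 13 -> 18 -> 2 -> 16 -> 27 -> 43
Step 7: curr=32, set curr.next=prev(13) | reversed so far: 32 -> 13 -> 18 -> 2 -> 16 -> 27 -> 43

32 -> 13 -> 18 -> 2 -> 16 -> 27 -> 43 -> None


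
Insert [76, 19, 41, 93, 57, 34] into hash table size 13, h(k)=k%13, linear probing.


Insert 76: h=11 -> slot 11
Insert 19: h=6 -> slot 6
Insert 41: h=2 -> slot 2
Insert 93: h=2, 1 probes -> slot 3
Insert 57: h=5 -> slot 5
Insert 34: h=8 -> slot 8

Table: [None, None, 41, 93, None, 57, 19, None, 34, None, None, 76, None]


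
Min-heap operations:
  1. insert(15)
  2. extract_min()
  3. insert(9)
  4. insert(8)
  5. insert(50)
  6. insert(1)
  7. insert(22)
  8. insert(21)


insert(15) -> [15]
extract_min()->15, []
insert(9) -> [9]
insert(8) -> [8, 9]
insert(50) -> [8, 9, 50]
insert(1) -> [1, 8, 50, 9]
insert(22) -> [1, 8, 50, 9, 22]
insert(21) -> [1, 8, 21, 9, 22, 50]

Final heap: [1, 8, 21, 9, 22, 50]


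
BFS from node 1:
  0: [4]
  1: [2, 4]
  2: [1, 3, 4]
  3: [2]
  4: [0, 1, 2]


Visit 1, enqueue [2, 4]
Visit 2, enqueue [3]
Visit 4, enqueue [0]
Visit 3, enqueue []
Visit 0, enqueue []

BFS order: [1, 2, 4, 3, 0]


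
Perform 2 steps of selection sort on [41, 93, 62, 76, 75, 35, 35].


Initial: [41, 93, 62, 76, 75, 35, 35]
Step 1: min=35 at 5
  Swap: [35, 93, 62, 76, 75, 41, 35]
Step 2: min=35 at 6
  Swap: [35, 35, 62, 76, 75, 41, 93]

After 2 steps: [35, 35, 62, 76, 75, 41, 93]


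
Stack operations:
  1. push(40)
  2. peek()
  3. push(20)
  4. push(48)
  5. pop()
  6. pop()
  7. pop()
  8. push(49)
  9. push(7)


push(40) -> [40]
peek()->40
push(20) -> [40, 20]
push(48) -> [40, 20, 48]
pop()->48, [40, 20]
pop()->20, [40]
pop()->40, []
push(49) -> [49]
push(7) -> [49, 7]

Final stack: [49, 7]


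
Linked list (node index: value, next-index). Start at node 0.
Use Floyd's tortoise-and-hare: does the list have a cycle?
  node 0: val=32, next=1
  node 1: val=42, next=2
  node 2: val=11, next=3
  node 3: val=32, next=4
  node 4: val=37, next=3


Floyd's tortoise (slow, +1) and hare (fast, +2):
  init: slow=0, fast=0
  step 1: slow=1, fast=2
  step 2: slow=2, fast=4
  step 3: slow=3, fast=4
  step 4: slow=4, fast=4
  slow == fast at node 4: cycle detected

Cycle: yes


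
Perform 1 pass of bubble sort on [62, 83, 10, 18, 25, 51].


Initial: [62, 83, 10, 18, 25, 51]
Pass 1: [62, 10, 18, 25, 51, 83] (4 swaps)

After 1 pass: [62, 10, 18, 25, 51, 83]


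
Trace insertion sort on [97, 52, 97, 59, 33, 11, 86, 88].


Initial: [97, 52, 97, 59, 33, 11, 86, 88]
Insert 52: [52, 97, 97, 59, 33, 11, 86, 88]
Insert 97: [52, 97, 97, 59, 33, 11, 86, 88]
Insert 59: [52, 59, 97, 97, 33, 11, 86, 88]
Insert 33: [33, 52, 59, 97, 97, 11, 86, 88]
Insert 11: [11, 33, 52, 59, 97, 97, 86, 88]
Insert 86: [11, 33, 52, 59, 86, 97, 97, 88]
Insert 88: [11, 33, 52, 59, 86, 88, 97, 97]

Sorted: [11, 33, 52, 59, 86, 88, 97, 97]


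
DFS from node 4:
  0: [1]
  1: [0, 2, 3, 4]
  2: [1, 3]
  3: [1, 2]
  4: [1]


Visit 4, push [1]
Visit 1, push [3, 2, 0]
Visit 0, push []
Visit 2, push [3]
Visit 3, push []

DFS order: [4, 1, 0, 2, 3]


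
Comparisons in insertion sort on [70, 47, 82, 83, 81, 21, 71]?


Algorithm: insertion sort
Input: [70, 47, 82, 83, 81, 21, 71]
Sorted: [21, 47, 70, 71, 81, 82, 83]

15


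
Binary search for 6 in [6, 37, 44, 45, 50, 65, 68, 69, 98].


Step 1: lo=0, hi=8, mid=4, val=50
Step 2: lo=0, hi=3, mid=1, val=37
Step 3: lo=0, hi=0, mid=0, val=6

Found at index 0


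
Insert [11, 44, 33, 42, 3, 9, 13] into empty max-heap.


Insert 11: [11]
Insert 44: [44, 11]
Insert 33: [44, 11, 33]
Insert 42: [44, 42, 33, 11]
Insert 3: [44, 42, 33, 11, 3]
Insert 9: [44, 42, 33, 11, 3, 9]
Insert 13: [44, 42, 33, 11, 3, 9, 13]

Final heap: [44, 42, 33, 11, 3, 9, 13]


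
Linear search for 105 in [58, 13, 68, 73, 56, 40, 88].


i=0: 58!=105
i=1: 13!=105
i=2: 68!=105
i=3: 73!=105
i=4: 56!=105
i=5: 40!=105
i=6: 88!=105

Not found, 7 comps


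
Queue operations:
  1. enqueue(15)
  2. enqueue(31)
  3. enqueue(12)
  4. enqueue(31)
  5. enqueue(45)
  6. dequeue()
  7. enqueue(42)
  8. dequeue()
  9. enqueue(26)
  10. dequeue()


enqueue(15) -> [15]
enqueue(31) -> [15, 31]
enqueue(12) -> [15, 31, 12]
enqueue(31) -> [15, 31, 12, 31]
enqueue(45) -> [15, 31, 12, 31, 45]
dequeue()->15, [31, 12, 31, 45]
enqueue(42) -> [31, 12, 31, 45, 42]
dequeue()->31, [12, 31, 45, 42]
enqueue(26) -> [12, 31, 45, 42, 26]
dequeue()->12, [31, 45, 42, 26]

Final queue: [31, 45, 42, 26]


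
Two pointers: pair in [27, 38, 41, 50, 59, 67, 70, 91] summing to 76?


lo=0(27)+hi=7(91)=118
lo=0(27)+hi=6(70)=97
lo=0(27)+hi=5(67)=94
lo=0(27)+hi=4(59)=86
lo=0(27)+hi=3(50)=77
lo=0(27)+hi=2(41)=68
lo=1(38)+hi=2(41)=79

No pair found


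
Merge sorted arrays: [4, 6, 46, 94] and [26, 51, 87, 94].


Take 4 from A
Take 6 from A
Take 26 from B
Take 46 from A
Take 51 from B
Take 87 from B
Take 94 from A

Merged: [4, 6, 26, 46, 51, 87, 94, 94]


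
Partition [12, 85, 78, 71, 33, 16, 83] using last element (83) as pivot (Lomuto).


Pivot: 83
  12 <= 83: advance i (no swap)
  78 <= 83: swap -> [12, 78, 85, 71, 33, 16, 83]
  71 <= 83: swap -> [12, 78, 71, 85, 33, 16, 83]
  33 <= 83: swap -> [12, 78, 71, 33, 85, 16, 83]
  16 <= 83: swap -> [12, 78, 71, 33, 16, 85, 83]
Place pivot at 5: [12, 78, 71, 33, 16, 83, 85]

Partitioned: [12, 78, 71, 33, 16, 83, 85]


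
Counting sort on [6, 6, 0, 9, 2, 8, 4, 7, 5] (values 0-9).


Input: [6, 6, 0, 9, 2, 8, 4, 7, 5]
Counts: [1, 0, 1, 0, 1, 1, 2, 1, 1, 1]

Sorted: [0, 2, 4, 5, 6, 6, 7, 8, 9]


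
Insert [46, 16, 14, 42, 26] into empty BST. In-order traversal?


Insert 46: root
Insert 16: L from 46
Insert 14: L from 46 -> L from 16
Insert 42: L from 46 -> R from 16
Insert 26: L from 46 -> R from 16 -> L from 42

In-order: [14, 16, 26, 42, 46]


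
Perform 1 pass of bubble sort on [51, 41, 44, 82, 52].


Initial: [51, 41, 44, 82, 52]
Pass 1: [41, 44, 51, 52, 82] (3 swaps)

After 1 pass: [41, 44, 51, 52, 82]


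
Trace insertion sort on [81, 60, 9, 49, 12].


Initial: [81, 60, 9, 49, 12]
Insert 60: [60, 81, 9, 49, 12]
Insert 9: [9, 60, 81, 49, 12]
Insert 49: [9, 49, 60, 81, 12]
Insert 12: [9, 12, 49, 60, 81]

Sorted: [9, 12, 49, 60, 81]


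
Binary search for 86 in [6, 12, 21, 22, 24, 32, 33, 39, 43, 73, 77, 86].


Step 1: lo=0, hi=11, mid=5, val=32
Step 2: lo=6, hi=11, mid=8, val=43
Step 3: lo=9, hi=11, mid=10, val=77
Step 4: lo=11, hi=11, mid=11, val=86

Found at index 11


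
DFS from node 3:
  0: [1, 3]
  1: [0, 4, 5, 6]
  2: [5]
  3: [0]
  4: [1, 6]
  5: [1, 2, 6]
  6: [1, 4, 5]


Visit 3, push [0]
Visit 0, push [1]
Visit 1, push [6, 5, 4]
Visit 4, push [6]
Visit 6, push [5]
Visit 5, push [2]
Visit 2, push []

DFS order: [3, 0, 1, 4, 6, 5, 2]


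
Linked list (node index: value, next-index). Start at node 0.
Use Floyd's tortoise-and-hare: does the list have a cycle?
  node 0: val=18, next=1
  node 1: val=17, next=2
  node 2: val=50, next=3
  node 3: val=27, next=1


Floyd's tortoise (slow, +1) and hare (fast, +2):
  init: slow=0, fast=0
  step 1: slow=1, fast=2
  step 2: slow=2, fast=1
  step 3: slow=3, fast=3
  slow == fast at node 3: cycle detected

Cycle: yes


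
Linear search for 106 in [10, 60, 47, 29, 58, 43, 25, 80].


i=0: 10!=106
i=1: 60!=106
i=2: 47!=106
i=3: 29!=106
i=4: 58!=106
i=5: 43!=106
i=6: 25!=106
i=7: 80!=106

Not found, 8 comps


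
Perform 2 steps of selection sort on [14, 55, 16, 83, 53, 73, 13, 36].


Initial: [14, 55, 16, 83, 53, 73, 13, 36]
Step 1: min=13 at 6
  Swap: [13, 55, 16, 83, 53, 73, 14, 36]
Step 2: min=14 at 6
  Swap: [13, 14, 16, 83, 53, 73, 55, 36]

After 2 steps: [13, 14, 16, 83, 53, 73, 55, 36]


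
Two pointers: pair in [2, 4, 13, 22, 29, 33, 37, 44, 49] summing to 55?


lo=0(2)+hi=8(49)=51
lo=1(4)+hi=8(49)=53
lo=2(13)+hi=8(49)=62
lo=2(13)+hi=7(44)=57
lo=2(13)+hi=6(37)=50
lo=3(22)+hi=6(37)=59
lo=3(22)+hi=5(33)=55

Yes: 22+33=55


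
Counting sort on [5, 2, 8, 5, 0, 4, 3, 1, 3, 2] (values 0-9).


Input: [5, 2, 8, 5, 0, 4, 3, 1, 3, 2]
Counts: [1, 1, 2, 2, 1, 2, 0, 0, 1, 0]

Sorted: [0, 1, 2, 2, 3, 3, 4, 5, 5, 8]


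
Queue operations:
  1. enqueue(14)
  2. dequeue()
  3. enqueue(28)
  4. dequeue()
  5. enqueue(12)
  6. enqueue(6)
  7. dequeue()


enqueue(14) -> [14]
dequeue()->14, []
enqueue(28) -> [28]
dequeue()->28, []
enqueue(12) -> [12]
enqueue(6) -> [12, 6]
dequeue()->12, [6]

Final queue: [6]


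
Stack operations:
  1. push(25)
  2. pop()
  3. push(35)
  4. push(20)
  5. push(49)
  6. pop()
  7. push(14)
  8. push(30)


push(25) -> [25]
pop()->25, []
push(35) -> [35]
push(20) -> [35, 20]
push(49) -> [35, 20, 49]
pop()->49, [35, 20]
push(14) -> [35, 20, 14]
push(30) -> [35, 20, 14, 30]

Final stack: [35, 20, 14, 30]


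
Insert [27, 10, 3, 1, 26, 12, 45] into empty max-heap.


Insert 27: [27]
Insert 10: [27, 10]
Insert 3: [27, 10, 3]
Insert 1: [27, 10, 3, 1]
Insert 26: [27, 26, 3, 1, 10]
Insert 12: [27, 26, 12, 1, 10, 3]
Insert 45: [45, 26, 27, 1, 10, 3, 12]

Final heap: [45, 26, 27, 1, 10, 3, 12]


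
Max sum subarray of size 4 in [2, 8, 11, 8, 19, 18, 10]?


[0:4]: 29
[1:5]: 46
[2:6]: 56
[3:7]: 55

Max: 56 at [2:6]


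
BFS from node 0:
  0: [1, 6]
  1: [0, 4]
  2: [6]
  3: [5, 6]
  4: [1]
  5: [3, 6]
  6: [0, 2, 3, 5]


Visit 0, enqueue [1, 6]
Visit 1, enqueue [4]
Visit 6, enqueue [2, 3, 5]
Visit 4, enqueue []
Visit 2, enqueue []
Visit 3, enqueue []
Visit 5, enqueue []

BFS order: [0, 1, 6, 4, 2, 3, 5]


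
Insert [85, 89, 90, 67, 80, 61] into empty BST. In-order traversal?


Insert 85: root
Insert 89: R from 85
Insert 90: R from 85 -> R from 89
Insert 67: L from 85
Insert 80: L from 85 -> R from 67
Insert 61: L from 85 -> L from 67

In-order: [61, 67, 80, 85, 89, 90]


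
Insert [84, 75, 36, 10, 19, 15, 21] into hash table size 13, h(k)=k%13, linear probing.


Insert 84: h=6 -> slot 6
Insert 75: h=10 -> slot 10
Insert 36: h=10, 1 probes -> slot 11
Insert 10: h=10, 2 probes -> slot 12
Insert 19: h=6, 1 probes -> slot 7
Insert 15: h=2 -> slot 2
Insert 21: h=8 -> slot 8

Table: [None, None, 15, None, None, None, 84, 19, 21, None, 75, 36, 10]


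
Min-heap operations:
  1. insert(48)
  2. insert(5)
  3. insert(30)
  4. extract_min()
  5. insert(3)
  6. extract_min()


insert(48) -> [48]
insert(5) -> [5, 48]
insert(30) -> [5, 48, 30]
extract_min()->5, [30, 48]
insert(3) -> [3, 48, 30]
extract_min()->3, [30, 48]

Final heap: [30, 48]


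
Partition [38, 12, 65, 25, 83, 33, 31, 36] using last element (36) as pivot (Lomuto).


Pivot: 36
  12 <= 36: swap -> [12, 38, 65, 25, 83, 33, 31, 36]
  25 <= 36: swap -> [12, 25, 65, 38, 83, 33, 31, 36]
  33 <= 36: swap -> [12, 25, 33, 38, 83, 65, 31, 36]
  31 <= 36: swap -> [12, 25, 33, 31, 83, 65, 38, 36]
Place pivot at 4: [12, 25, 33, 31, 36, 65, 38, 83]

Partitioned: [12, 25, 33, 31, 36, 65, 38, 83]


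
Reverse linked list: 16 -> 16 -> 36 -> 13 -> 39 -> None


Step 1: curr=16, set curr.next=prev(None) | reversed so far: 16
Step 2: curr=16, set curr.next=prev(16) | reversed so far: 16 -> 16
Step 3: curr=36, set curr.next=prev(16) | reversed so far: 36 -> 16 -> 16
Step 4: curr=13, set curr.next=prev(36) | reversed so far: 13 -> 36 -> 16 -> 16
Step 5: curr=39, set curr.next=prev(13) | reversed so far: 39 -> 13 -> 36 -> 16 -> 16

39 -> 13 -> 36 -> 16 -> 16 -> None


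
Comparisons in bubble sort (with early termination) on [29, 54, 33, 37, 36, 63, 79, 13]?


Algorithm: bubble sort (with early termination)
Input: [29, 54, 33, 37, 36, 63, 79, 13]
Sorted: [13, 29, 33, 36, 37, 54, 63, 79]

28


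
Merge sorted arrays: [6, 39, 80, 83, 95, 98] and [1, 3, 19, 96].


Take 1 from B
Take 3 from B
Take 6 from A
Take 19 from B
Take 39 from A
Take 80 from A
Take 83 from A
Take 95 from A
Take 96 from B

Merged: [1, 3, 6, 19, 39, 80, 83, 95, 96, 98]


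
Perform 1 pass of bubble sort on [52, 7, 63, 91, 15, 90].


Initial: [52, 7, 63, 91, 15, 90]
Pass 1: [7, 52, 63, 15, 90, 91] (3 swaps)

After 1 pass: [7, 52, 63, 15, 90, 91]


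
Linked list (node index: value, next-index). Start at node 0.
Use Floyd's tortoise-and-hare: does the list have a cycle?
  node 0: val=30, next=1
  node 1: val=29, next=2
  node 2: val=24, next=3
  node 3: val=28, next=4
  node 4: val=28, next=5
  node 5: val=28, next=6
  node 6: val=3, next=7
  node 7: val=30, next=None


Floyd's tortoise (slow, +1) and hare (fast, +2):
  init: slow=0, fast=0
  step 1: slow=1, fast=2
  step 2: slow=2, fast=4
  step 3: slow=3, fast=6
  step 4: fast 6->7->None, no cycle

Cycle: no


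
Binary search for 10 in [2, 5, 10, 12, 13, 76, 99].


Step 1: lo=0, hi=6, mid=3, val=12
Step 2: lo=0, hi=2, mid=1, val=5
Step 3: lo=2, hi=2, mid=2, val=10

Found at index 2


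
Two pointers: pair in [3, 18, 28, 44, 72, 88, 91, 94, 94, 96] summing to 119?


lo=0(3)+hi=9(96)=99
lo=1(18)+hi=9(96)=114
lo=2(28)+hi=9(96)=124
lo=2(28)+hi=8(94)=122
lo=2(28)+hi=7(94)=122
lo=2(28)+hi=6(91)=119

Yes: 28+91=119


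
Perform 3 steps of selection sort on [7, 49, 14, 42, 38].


Initial: [7, 49, 14, 42, 38]
Step 1: min=7 at 0
  Swap: [7, 49, 14, 42, 38]
Step 2: min=14 at 2
  Swap: [7, 14, 49, 42, 38]
Step 3: min=38 at 4
  Swap: [7, 14, 38, 42, 49]

After 3 steps: [7, 14, 38, 42, 49]


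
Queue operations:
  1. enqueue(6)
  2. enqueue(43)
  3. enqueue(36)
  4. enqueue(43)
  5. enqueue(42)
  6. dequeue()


enqueue(6) -> [6]
enqueue(43) -> [6, 43]
enqueue(36) -> [6, 43, 36]
enqueue(43) -> [6, 43, 36, 43]
enqueue(42) -> [6, 43, 36, 43, 42]
dequeue()->6, [43, 36, 43, 42]

Final queue: [43, 36, 43, 42]


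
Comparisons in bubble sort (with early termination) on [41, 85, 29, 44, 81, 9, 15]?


Algorithm: bubble sort (with early termination)
Input: [41, 85, 29, 44, 81, 9, 15]
Sorted: [9, 15, 29, 41, 44, 81, 85]

21


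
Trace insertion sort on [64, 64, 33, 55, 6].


Initial: [64, 64, 33, 55, 6]
Insert 64: [64, 64, 33, 55, 6]
Insert 33: [33, 64, 64, 55, 6]
Insert 55: [33, 55, 64, 64, 6]
Insert 6: [6, 33, 55, 64, 64]

Sorted: [6, 33, 55, 64, 64]


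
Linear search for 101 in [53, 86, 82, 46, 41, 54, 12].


i=0: 53!=101
i=1: 86!=101
i=2: 82!=101
i=3: 46!=101
i=4: 41!=101
i=5: 54!=101
i=6: 12!=101

Not found, 7 comps


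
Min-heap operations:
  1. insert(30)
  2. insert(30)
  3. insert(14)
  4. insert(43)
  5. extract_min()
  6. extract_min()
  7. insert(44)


insert(30) -> [30]
insert(30) -> [30, 30]
insert(14) -> [14, 30, 30]
insert(43) -> [14, 30, 30, 43]
extract_min()->14, [30, 30, 43]
extract_min()->30, [30, 43]
insert(44) -> [30, 43, 44]

Final heap: [30, 43, 44]


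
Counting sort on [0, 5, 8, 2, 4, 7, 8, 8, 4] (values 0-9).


Input: [0, 5, 8, 2, 4, 7, 8, 8, 4]
Counts: [1, 0, 1, 0, 2, 1, 0, 1, 3, 0]

Sorted: [0, 2, 4, 4, 5, 7, 8, 8, 8]


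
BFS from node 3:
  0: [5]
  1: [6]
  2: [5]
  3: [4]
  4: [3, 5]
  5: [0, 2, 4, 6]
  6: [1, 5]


Visit 3, enqueue [4]
Visit 4, enqueue [5]
Visit 5, enqueue [0, 2, 6]
Visit 0, enqueue []
Visit 2, enqueue []
Visit 6, enqueue [1]
Visit 1, enqueue []

BFS order: [3, 4, 5, 0, 2, 6, 1]


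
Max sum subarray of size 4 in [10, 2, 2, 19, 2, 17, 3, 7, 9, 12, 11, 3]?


[0:4]: 33
[1:5]: 25
[2:6]: 40
[3:7]: 41
[4:8]: 29
[5:9]: 36
[6:10]: 31
[7:11]: 39
[8:12]: 35

Max: 41 at [3:7]


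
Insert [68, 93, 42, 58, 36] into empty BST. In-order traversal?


Insert 68: root
Insert 93: R from 68
Insert 42: L from 68
Insert 58: L from 68 -> R from 42
Insert 36: L from 68 -> L from 42

In-order: [36, 42, 58, 68, 93]


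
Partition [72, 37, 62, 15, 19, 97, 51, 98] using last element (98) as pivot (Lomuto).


Pivot: 98
  72 <= 98: advance i (no swap)
  37 <= 98: advance i (no swap)
  62 <= 98: advance i (no swap)
  15 <= 98: advance i (no swap)
  19 <= 98: advance i (no swap)
  97 <= 98: advance i (no swap)
  51 <= 98: advance i (no swap)
Place pivot at 7: [72, 37, 62, 15, 19, 97, 51, 98]

Partitioned: [72, 37, 62, 15, 19, 97, 51, 98]


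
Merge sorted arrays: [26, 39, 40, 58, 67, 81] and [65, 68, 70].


Take 26 from A
Take 39 from A
Take 40 from A
Take 58 from A
Take 65 from B
Take 67 from A
Take 68 from B
Take 70 from B

Merged: [26, 39, 40, 58, 65, 67, 68, 70, 81]


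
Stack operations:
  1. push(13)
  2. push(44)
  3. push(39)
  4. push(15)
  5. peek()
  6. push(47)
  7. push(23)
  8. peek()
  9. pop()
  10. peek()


push(13) -> [13]
push(44) -> [13, 44]
push(39) -> [13, 44, 39]
push(15) -> [13, 44, 39, 15]
peek()->15
push(47) -> [13, 44, 39, 15, 47]
push(23) -> [13, 44, 39, 15, 47, 23]
peek()->23
pop()->23, [13, 44, 39, 15, 47]
peek()->47

Final stack: [13, 44, 39, 15, 47]


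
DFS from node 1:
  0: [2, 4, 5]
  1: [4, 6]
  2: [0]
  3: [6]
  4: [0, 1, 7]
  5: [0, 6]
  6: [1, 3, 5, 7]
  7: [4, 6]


Visit 1, push [6, 4]
Visit 4, push [7, 0]
Visit 0, push [5, 2]
Visit 2, push []
Visit 5, push [6]
Visit 6, push [7, 3]
Visit 3, push []
Visit 7, push []

DFS order: [1, 4, 0, 2, 5, 6, 3, 7]


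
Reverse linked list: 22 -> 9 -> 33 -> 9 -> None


Step 1: curr=22, set curr.next=prev(None) | reversed so far: 22
Step 2: curr=9, set curr.next=prev(22) | reversed so far: 9 -> 22
Step 3: curr=33, set curr.next=prev(9) | reversed so far: 33 -> 9 -> 22
Step 4: curr=9, set curr.next=prev(33) | reversed so far: 9 -> 33 -> 9 -> 22

9 -> 33 -> 9 -> 22 -> None


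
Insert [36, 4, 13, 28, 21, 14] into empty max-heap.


Insert 36: [36]
Insert 4: [36, 4]
Insert 13: [36, 4, 13]
Insert 28: [36, 28, 13, 4]
Insert 21: [36, 28, 13, 4, 21]
Insert 14: [36, 28, 14, 4, 21, 13]

Final heap: [36, 28, 14, 4, 21, 13]


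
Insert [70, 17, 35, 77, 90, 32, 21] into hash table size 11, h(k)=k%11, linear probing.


Insert 70: h=4 -> slot 4
Insert 17: h=6 -> slot 6
Insert 35: h=2 -> slot 2
Insert 77: h=0 -> slot 0
Insert 90: h=2, 1 probes -> slot 3
Insert 32: h=10 -> slot 10
Insert 21: h=10, 2 probes -> slot 1

Table: [77, 21, 35, 90, 70, None, 17, None, None, None, 32]


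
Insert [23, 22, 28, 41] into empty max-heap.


Insert 23: [23]
Insert 22: [23, 22]
Insert 28: [28, 22, 23]
Insert 41: [41, 28, 23, 22]

Final heap: [41, 28, 23, 22]


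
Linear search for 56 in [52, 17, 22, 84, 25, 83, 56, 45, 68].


i=0: 52!=56
i=1: 17!=56
i=2: 22!=56
i=3: 84!=56
i=4: 25!=56
i=5: 83!=56
i=6: 56==56 found!

Found at 6, 7 comps


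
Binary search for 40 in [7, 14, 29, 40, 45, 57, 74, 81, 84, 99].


Step 1: lo=0, hi=9, mid=4, val=45
Step 2: lo=0, hi=3, mid=1, val=14
Step 3: lo=2, hi=3, mid=2, val=29
Step 4: lo=3, hi=3, mid=3, val=40

Found at index 3


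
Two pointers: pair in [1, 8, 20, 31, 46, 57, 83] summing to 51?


lo=0(1)+hi=6(83)=84
lo=0(1)+hi=5(57)=58
lo=0(1)+hi=4(46)=47
lo=1(8)+hi=4(46)=54
lo=1(8)+hi=3(31)=39
lo=2(20)+hi=3(31)=51

Yes: 20+31=51


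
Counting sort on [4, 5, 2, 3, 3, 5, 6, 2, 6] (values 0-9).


Input: [4, 5, 2, 3, 3, 5, 6, 2, 6]
Counts: [0, 0, 2, 2, 1, 2, 2, 0, 0, 0]

Sorted: [2, 2, 3, 3, 4, 5, 5, 6, 6]


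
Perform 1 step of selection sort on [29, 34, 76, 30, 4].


Initial: [29, 34, 76, 30, 4]
Step 1: min=4 at 4
  Swap: [4, 34, 76, 30, 29]

After 1 step: [4, 34, 76, 30, 29]


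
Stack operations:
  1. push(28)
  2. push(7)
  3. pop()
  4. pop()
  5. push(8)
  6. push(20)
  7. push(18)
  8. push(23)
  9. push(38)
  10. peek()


push(28) -> [28]
push(7) -> [28, 7]
pop()->7, [28]
pop()->28, []
push(8) -> [8]
push(20) -> [8, 20]
push(18) -> [8, 20, 18]
push(23) -> [8, 20, 18, 23]
push(38) -> [8, 20, 18, 23, 38]
peek()->38

Final stack: [8, 20, 18, 23, 38]


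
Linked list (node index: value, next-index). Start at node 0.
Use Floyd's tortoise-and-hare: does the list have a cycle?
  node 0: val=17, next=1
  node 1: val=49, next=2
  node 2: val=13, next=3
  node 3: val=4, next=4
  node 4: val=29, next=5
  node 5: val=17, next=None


Floyd's tortoise (slow, +1) and hare (fast, +2):
  init: slow=0, fast=0
  step 1: slow=1, fast=2
  step 2: slow=2, fast=4
  step 3: fast 4->5->None, no cycle

Cycle: no


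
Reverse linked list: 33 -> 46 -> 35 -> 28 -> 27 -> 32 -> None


Step 1: curr=33, set curr.next=prev(None) | reversed so far: 33
Step 2: curr=46, set curr.next=prev(33) | reversed so far: 46 -> 33
Step 3: curr=35, set curr.next=prev(46) | reversed so far: 35 -> 46 -> 33
Step 4: curr=28, set curr.next=prev(35) | reversed so far: 28 -> 35 -> 46 -> 33
Step 5: curr=27, set curr.next=prev(28) | reversed so far: 27 -> 28 -> 35 -> 46 -> 33
Step 6: curr=32, set curr.next=prev(27) | reversed so far: 32 -> 27 -> 28 -> 35 -> 46 -> 33

32 -> 27 -> 28 -> 35 -> 46 -> 33 -> None


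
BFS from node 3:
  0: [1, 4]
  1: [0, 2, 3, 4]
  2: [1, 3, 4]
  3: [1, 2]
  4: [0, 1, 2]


Visit 3, enqueue [1, 2]
Visit 1, enqueue [0, 4]
Visit 2, enqueue []
Visit 0, enqueue []
Visit 4, enqueue []

BFS order: [3, 1, 2, 0, 4]


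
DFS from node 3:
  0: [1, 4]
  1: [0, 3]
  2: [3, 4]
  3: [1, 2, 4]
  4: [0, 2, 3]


Visit 3, push [4, 2, 1]
Visit 1, push [0]
Visit 0, push [4]
Visit 4, push [2]
Visit 2, push []

DFS order: [3, 1, 0, 4, 2]


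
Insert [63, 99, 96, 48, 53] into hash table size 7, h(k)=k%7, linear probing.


Insert 63: h=0 -> slot 0
Insert 99: h=1 -> slot 1
Insert 96: h=5 -> slot 5
Insert 48: h=6 -> slot 6
Insert 53: h=4 -> slot 4

Table: [63, 99, None, None, 53, 96, 48]


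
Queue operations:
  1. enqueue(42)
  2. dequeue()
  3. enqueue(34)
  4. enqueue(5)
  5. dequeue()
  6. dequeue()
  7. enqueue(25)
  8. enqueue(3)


enqueue(42) -> [42]
dequeue()->42, []
enqueue(34) -> [34]
enqueue(5) -> [34, 5]
dequeue()->34, [5]
dequeue()->5, []
enqueue(25) -> [25]
enqueue(3) -> [25, 3]

Final queue: [25, 3]


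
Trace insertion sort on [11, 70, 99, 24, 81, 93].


Initial: [11, 70, 99, 24, 81, 93]
Insert 70: [11, 70, 99, 24, 81, 93]
Insert 99: [11, 70, 99, 24, 81, 93]
Insert 24: [11, 24, 70, 99, 81, 93]
Insert 81: [11, 24, 70, 81, 99, 93]
Insert 93: [11, 24, 70, 81, 93, 99]

Sorted: [11, 24, 70, 81, 93, 99]


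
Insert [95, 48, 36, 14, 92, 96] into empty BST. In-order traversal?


Insert 95: root
Insert 48: L from 95
Insert 36: L from 95 -> L from 48
Insert 14: L from 95 -> L from 48 -> L from 36
Insert 92: L from 95 -> R from 48
Insert 96: R from 95

In-order: [14, 36, 48, 92, 95, 96]


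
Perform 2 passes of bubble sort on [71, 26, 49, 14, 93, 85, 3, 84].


Initial: [71, 26, 49, 14, 93, 85, 3, 84]
Pass 1: [26, 49, 14, 71, 85, 3, 84, 93] (6 swaps)
Pass 2: [26, 14, 49, 71, 3, 84, 85, 93] (3 swaps)

After 2 passes: [26, 14, 49, 71, 3, 84, 85, 93]


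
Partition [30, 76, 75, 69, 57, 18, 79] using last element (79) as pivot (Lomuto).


Pivot: 79
  30 <= 79: advance i (no swap)
  76 <= 79: advance i (no swap)
  75 <= 79: advance i (no swap)
  69 <= 79: advance i (no swap)
  57 <= 79: advance i (no swap)
  18 <= 79: advance i (no swap)
Place pivot at 6: [30, 76, 75, 69, 57, 18, 79]

Partitioned: [30, 76, 75, 69, 57, 18, 79]


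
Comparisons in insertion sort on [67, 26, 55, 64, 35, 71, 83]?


Algorithm: insertion sort
Input: [67, 26, 55, 64, 35, 71, 83]
Sorted: [26, 35, 55, 64, 67, 71, 83]

11


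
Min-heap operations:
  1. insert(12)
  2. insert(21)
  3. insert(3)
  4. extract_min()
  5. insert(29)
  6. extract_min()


insert(12) -> [12]
insert(21) -> [12, 21]
insert(3) -> [3, 21, 12]
extract_min()->3, [12, 21]
insert(29) -> [12, 21, 29]
extract_min()->12, [21, 29]

Final heap: [21, 29]


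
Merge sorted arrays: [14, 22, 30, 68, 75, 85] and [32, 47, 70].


Take 14 from A
Take 22 from A
Take 30 from A
Take 32 from B
Take 47 from B
Take 68 from A
Take 70 from B

Merged: [14, 22, 30, 32, 47, 68, 70, 75, 85]


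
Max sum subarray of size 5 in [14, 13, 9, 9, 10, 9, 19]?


[0:5]: 55
[1:6]: 50
[2:7]: 56

Max: 56 at [2:7]


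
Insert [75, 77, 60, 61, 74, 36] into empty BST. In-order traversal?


Insert 75: root
Insert 77: R from 75
Insert 60: L from 75
Insert 61: L from 75 -> R from 60
Insert 74: L from 75 -> R from 60 -> R from 61
Insert 36: L from 75 -> L from 60

In-order: [36, 60, 61, 74, 75, 77]


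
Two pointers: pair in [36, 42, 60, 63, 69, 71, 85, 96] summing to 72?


lo=0(36)+hi=7(96)=132
lo=0(36)+hi=6(85)=121
lo=0(36)+hi=5(71)=107
lo=0(36)+hi=4(69)=105
lo=0(36)+hi=3(63)=99
lo=0(36)+hi=2(60)=96
lo=0(36)+hi=1(42)=78

No pair found
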